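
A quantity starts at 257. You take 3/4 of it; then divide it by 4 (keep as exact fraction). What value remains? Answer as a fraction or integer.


Start with 257.
Step 1: Take 3/4: 257 * 3/4 = 771/4
Step 2: Divide by 4: 771/4 / 4 = 771/16
Final result = 771/16

771/16


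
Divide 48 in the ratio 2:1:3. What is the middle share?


Ratio = 2:1:3
Total parts = 2 + 1 + 3 = 6
Value per part = 48 / 6 = 8
First share = 2 * 8 = 16
Middle share = 1 * 8 = 8
Third share = 3 * 8 = 24

8


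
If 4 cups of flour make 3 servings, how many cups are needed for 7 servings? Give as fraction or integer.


Original: 4 cups for 3 servings
Target servings = 7
Scaling factor = 7/3
New amount = 4 * 7/3
= 28/3
= 28/3 cups

28/3


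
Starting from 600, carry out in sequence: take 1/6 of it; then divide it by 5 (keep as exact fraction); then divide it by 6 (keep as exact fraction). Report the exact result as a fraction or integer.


Start with 600.
Step 1: Take 1/6: 600 * 1/6 = 100
Step 2: Divide by 5: 100 / 5 = 20
Step 3: Divide by 6: 20 / 6 = 10/3
Final result = 10/3

10/3


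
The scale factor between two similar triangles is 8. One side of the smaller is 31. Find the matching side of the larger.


Similar triangles have proportional sides
Scale factor = 8
Smaller side = 31
Corresponding larger side = 31 * 8
= 248

248


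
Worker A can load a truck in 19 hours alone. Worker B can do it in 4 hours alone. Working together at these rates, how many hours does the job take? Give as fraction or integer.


Rate of A = 1/19 job per hour
Rate of B = 1/4 job per hour
Combined rate = 1/19 + 1/4
Find common denominator: (4 + 19)/(19*4) = 23/76
Combined rate = 23/76 job per hour
Time together = 1 / (23/76) = 76/23 hours

76/23


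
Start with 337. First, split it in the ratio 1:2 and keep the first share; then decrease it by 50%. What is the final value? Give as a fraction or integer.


Start with 337.
Step 1: Split 1:2, first share = 337 * 1/3 = 337/3
Step 2: Decrease by 50%: 337/3 * 50/100 = 337/6
Final result = 337/6

337/6


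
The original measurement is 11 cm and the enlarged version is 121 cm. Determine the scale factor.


Original length = 11 cm
Scaled length = 121 cm
Scale factor = 121 / 11
= 11

11


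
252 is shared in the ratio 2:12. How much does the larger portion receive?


Total parts = 2 + 12 = 14
Value per part = 252 / 14 = 18
First share = 2 * 18 = 36
Second share = 12 * 18 = 216
Larger share = 216

216


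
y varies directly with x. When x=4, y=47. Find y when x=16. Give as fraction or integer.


Direct proportion: y = kx
Find k: k = 47/4 = 47/4
Compute y at x=16: y = 47/4 * 16
y = 188

188


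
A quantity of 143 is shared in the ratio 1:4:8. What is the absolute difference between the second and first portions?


Total parts = 1 + 4 + 8 = 13
Value per part = 143 / 13 = 11
Shares: 1*11=11, 4*11=44, 8*11=88
Second share = 44, first share = 11
Difference = |44 - 11| = 33

33


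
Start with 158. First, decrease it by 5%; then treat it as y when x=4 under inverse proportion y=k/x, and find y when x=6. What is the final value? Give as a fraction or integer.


Start with 158.
Step 1: Decrease by 5%: 158 * 95/100 = 1501/10
Step 2: Inverse prop: k = (1501/10)*4; new y = k/6 = 1501/10*4/6 = 1501/15
Final result = 1501/15

1501/15


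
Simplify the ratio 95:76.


Find GCD(95, 76)
GCD = 19
Divide both by 19: 95/19 = 5, 76/19 = 4
Simplified ratio = 5:4

5:4


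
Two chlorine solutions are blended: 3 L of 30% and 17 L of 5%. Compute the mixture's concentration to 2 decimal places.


Solute in mixture 1 = 30% of 3 L = 3*30/100 = 9/10 L
Solute in mixture 2 = 5% of 17 L = 17*5/100 = 17/20 L
Total solute = 9/10 + 17/20 = 7/4 L
Total volume = 3 + 17 = 20 L
Final concentration = 7/4/20 * 100 = 8.75%

8.75


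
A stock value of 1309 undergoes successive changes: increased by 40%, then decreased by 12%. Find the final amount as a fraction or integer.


Start: 1309
Step 1: increase by 40% => multiply by 140/100
  1309 * 140/100 = 9163/5
Step 2: decrease by 12% => multiply by 88/100
  9163/5 * 88/100 = 201586/125
Final value = 201586/125

201586/125


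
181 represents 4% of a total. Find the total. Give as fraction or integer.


Given: 181 is 4% of the whole
Set up: 181 = 4/100 * whole
whole = 181 * 100 / 4
whole = 18100 / 4
whole = 4525

4525


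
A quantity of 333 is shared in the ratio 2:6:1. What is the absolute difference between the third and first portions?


Total parts = 2 + 6 + 1 = 9
Value per part = 333 / 9 = 37
Shares: 2*37=74, 6*37=222, 1*37=37
Third share = 37, first share = 74
Difference = |37 - 74| = 37

37


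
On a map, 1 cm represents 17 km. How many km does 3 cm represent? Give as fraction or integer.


Map scale: 1 cm = 17 km
Measured distance on map = 3 cm
Set up proportion: 3 * 17 / 1
= 51 / 1
= 51 km

51


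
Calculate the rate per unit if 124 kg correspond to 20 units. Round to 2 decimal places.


Total kg = 124
Number of units = 20
Unit rate = 124 / 20
= 6.20 kg per unit

6.20


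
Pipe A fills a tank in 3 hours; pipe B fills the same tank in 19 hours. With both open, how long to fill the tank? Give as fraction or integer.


Rate of A = 1/3 job per hour
Rate of B = 1/19 job per hour
Combined rate = 1/3 + 1/19
Find common denominator: (19 + 3)/(3*19) = 22/57
Combined rate = 22/57 job per hour
Time together = 1 / (22/57) = 57/22 hours

57/22


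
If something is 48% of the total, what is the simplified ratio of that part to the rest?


Part = 48%, Remainder = 52%
Ratio = 48:52
GCD(48, 52) = 4
Simplify: 12:13 = 12:13

12:13


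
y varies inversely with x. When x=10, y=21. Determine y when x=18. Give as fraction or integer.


Inverse proportion: y = k/x
Find k: k = 10 * 21 = 210
Compute y at x=18: y = 210/18
y = 35/3

35/3


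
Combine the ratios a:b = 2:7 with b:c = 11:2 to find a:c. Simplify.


Given a:b = 2:7 and b:c = 11:2
Make b consistent. Multiply first ratio by 11: a:b = 22:77
Multiply second ratio by 7: b:c = 77:14
Now b = 77 in both, so a:b:c = 22:77:14
Therefore a:c = 22:14
Simplify by GCD: a:c = 11:7

11:7


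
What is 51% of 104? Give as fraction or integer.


Compute 51% of 104
Convert percentage: 51% = 51/100
Multiply: 104 * 51/100
= 5304/100
= 1326/25

1326/25


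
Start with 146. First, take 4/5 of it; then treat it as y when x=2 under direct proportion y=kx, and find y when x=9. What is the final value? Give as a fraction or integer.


Start with 146.
Step 1: Take 4/5: 146 * 4/5 = 584/5
Step 2: Direct prop: k = (584/5)/2; new y = k*9 = 584/5*9/2 = 2628/5
Final result = 2628/5

2628/5


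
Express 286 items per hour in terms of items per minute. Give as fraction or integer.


Converting from per hour to per minute
Rate = 286 items per hour
Divide by 60: 286/60
= 143/30 items per minute

143/30


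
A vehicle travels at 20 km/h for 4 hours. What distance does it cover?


Using distance = speed * time
Speed = 20 km/h
Time = 4 hours
Distance = 20 * 4
= 80 km

80


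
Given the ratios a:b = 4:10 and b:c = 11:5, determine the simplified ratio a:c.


Given a:b = 4:10 and b:c = 11:5
Make b consistent. Multiply first ratio by 11: a:b = 44:110
Multiply second ratio by 10: b:c = 110:50
Now b = 110 in both, so a:b:c = 44:110:50
Therefore a:c = 44:50
Simplify by GCD: a:c = 22:25

22:25


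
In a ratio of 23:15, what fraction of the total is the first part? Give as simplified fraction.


Total parts = 23 + 15 = 38
First part fraction = 23/38
Simplify: 23/38 = 23/38

23/38


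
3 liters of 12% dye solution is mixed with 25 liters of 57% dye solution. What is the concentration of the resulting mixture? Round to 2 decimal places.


Solute in mixture 1 = 12% of 3 L = 3*12/100 = 9/25 L
Solute in mixture 2 = 57% of 25 L = 25*57/100 = 57/4 L
Total solute = 9/25 + 57/4 = 1461/100 L
Total volume = 3 + 25 = 28 L
Final concentration = 1461/100/28 * 100 = 52.18%

52.18


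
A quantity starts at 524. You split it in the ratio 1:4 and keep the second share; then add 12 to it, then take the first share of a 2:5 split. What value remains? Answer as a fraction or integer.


Start with 524.
Step 1: Split 1:4, second share = 524 * 4/5 = 2096/5
Step 2: Add 12: 2096/5+12=2156/5; split 2:5 first = 2156/5*2/7 = 616/5
Final result = 616/5

616/5


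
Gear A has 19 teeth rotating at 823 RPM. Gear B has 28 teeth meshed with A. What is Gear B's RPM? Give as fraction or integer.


Gear ratio: teeth_A * RPM_A = teeth_B * RPM_B
19 * 823 = 28 * RPM_B
15637 = 28 * RPM_B
RPM_B = 15637 / 28
RPM_B = 15637/28

15637/28


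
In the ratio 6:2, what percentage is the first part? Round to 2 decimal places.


Total parts = 6 + 2 = 8
First part fraction = 6/8
Percentage = (6/8) * 100
= 0.75 * 100
= 75.00%

75.00


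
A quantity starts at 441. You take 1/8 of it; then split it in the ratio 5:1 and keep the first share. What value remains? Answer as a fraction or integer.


Start with 441.
Step 1: Take 1/8: 441 * 1/8 = 441/8
Step 2: Split 5:1, first share = 441/8 * 5/6 = 735/16
Final result = 735/16

735/16


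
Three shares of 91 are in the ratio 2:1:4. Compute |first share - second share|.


Total parts = 2 + 1 + 4 = 7
Value per part = 91 / 7 = 13
Shares: 2*13=26, 1*13=13, 4*13=52
First share = 26, second share = 13
Difference = |26 - 13| = 13

13


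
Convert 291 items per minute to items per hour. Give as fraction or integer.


Converting from per minute to per hour
Rate = 291 items per minute
Multiply by 60: 291 * 60
= 17460 items per hour

17460


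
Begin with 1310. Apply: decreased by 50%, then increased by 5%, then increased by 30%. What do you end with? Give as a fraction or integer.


Start: 1310
Step 1: decrease by 50% => multiply by 50/100
  1310 * 50/100 = 655
Step 2: increase by 5% => multiply by 105/100
  655 * 105/100 = 2751/4
Step 3: increase by 30% => multiply by 130/100
  2751/4 * 130/100 = 35763/40
Final value = 35763/40

35763/40


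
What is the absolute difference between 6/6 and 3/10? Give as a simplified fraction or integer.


Simplify: 6/6 = 1 and 3/10 = 3/10
Find common denominator: LCD = 10
Convert: 10/10 and 3/10
Difference = |10 - 3|/10 = 7/10
Simplified = 7/10

7/10


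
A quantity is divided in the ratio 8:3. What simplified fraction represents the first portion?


Total parts = 8 + 3 = 11
First part fraction = 8/11
Simplify: 8/11 = 8/11

8/11


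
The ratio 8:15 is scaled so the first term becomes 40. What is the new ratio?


Original ratio: 8:15
First term target: 40
Scale factor = 40 / 8 = 5
Multiply second term: 15 * 5 = 75
Equivalent ratio = 40:75

40:75


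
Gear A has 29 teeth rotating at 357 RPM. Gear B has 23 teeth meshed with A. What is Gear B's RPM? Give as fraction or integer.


Gear ratio: teeth_A * RPM_A = teeth_B * RPM_B
29 * 357 = 23 * RPM_B
10353 = 23 * RPM_B
RPM_B = 10353 / 23
RPM_B = 10353/23

10353/23


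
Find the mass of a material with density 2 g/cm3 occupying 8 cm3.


Using mass = density * volume
Density = 2 g/cm3
Volume = 8 cm3
Mass = 2 * 8
= 16 g

16


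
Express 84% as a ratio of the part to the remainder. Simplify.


Part = 84%, Remainder = 16%
Ratio = 84:16
GCD(84, 16) = 4
Simplify: 21:4 = 21:4

21:4


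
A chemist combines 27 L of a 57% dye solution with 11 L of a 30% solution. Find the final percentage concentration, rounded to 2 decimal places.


Solute in mixture 1 = 57% of 27 L = 27*57/100 = 1539/100 L
Solute in mixture 2 = 30% of 11 L = 11*30/100 = 33/10 L
Total solute = 1539/100 + 33/10 = 1869/100 L
Total volume = 27 + 11 = 38 L
Final concentration = 1869/100/38 * 100 = 49.18%

49.18


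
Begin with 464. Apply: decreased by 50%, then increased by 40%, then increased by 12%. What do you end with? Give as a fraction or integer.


Start: 464
Step 1: decrease by 50% => multiply by 50/100
  464 * 50/100 = 232
Step 2: increase by 40% => multiply by 140/100
  232 * 140/100 = 1624/5
Step 3: increase by 12% => multiply by 112/100
  1624/5 * 112/100 = 45472/125
Final value = 45472/125

45472/125


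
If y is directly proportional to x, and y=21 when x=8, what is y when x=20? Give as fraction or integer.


Direct proportion: y = kx
Find k: k = 21/8 = 21/8
Compute y at x=20: y = 21/8 * 20
y = 105/2

105/2


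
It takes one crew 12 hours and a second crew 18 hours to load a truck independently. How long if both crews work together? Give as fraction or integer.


Rate of A = 1/12 job per hour
Rate of B = 1/18 job per hour
Combined rate = 1/12 + 1/18
Find common denominator: (18 + 12)/(12*18) = 30/216
Combined rate = 5/36 job per hour
Time together = 1 / (5/36) = 36/5 hours

36/5


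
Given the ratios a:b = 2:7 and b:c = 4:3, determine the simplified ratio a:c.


Given a:b = 2:7 and b:c = 4:3
Make b consistent. Multiply first ratio by 4: a:b = 8:28
Multiply second ratio by 7: b:c = 28:21
Now b = 28 in both, so a:b:c = 8:28:21
Therefore a:c = 8:21
Simplify by GCD: a:c = 8:21

8:21


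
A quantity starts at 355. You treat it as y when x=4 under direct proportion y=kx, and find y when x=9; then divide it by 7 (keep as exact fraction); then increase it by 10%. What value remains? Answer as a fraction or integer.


Start with 355.
Step 1: Direct prop: k = (355)/4; new y = k*9 = 355*9/4 = 3195/4
Step 2: Divide by 7: 3195/4 / 7 = 3195/28
Step 3: Increase by 10%: 3195/28 * 110/100 = 7029/56
Final result = 7029/56

7029/56


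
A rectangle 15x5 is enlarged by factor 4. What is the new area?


Original dimensions: 15 x 5
Enlargement factor = 4
New width = 15 * 4 = 60
New height = 5 * 4 = 20
New area = 60 * 20 = 1200

1200


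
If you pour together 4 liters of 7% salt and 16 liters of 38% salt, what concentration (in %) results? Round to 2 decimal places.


Solute in mixture 1 = 7% of 4 L = 4*7/100 = 7/25 L
Solute in mixture 2 = 38% of 16 L = 16*38/100 = 152/25 L
Total solute = 7/25 + 152/25 = 159/25 L
Total volume = 4 + 16 = 20 L
Final concentration = 159/25/20 * 100 = 31.80%

31.80


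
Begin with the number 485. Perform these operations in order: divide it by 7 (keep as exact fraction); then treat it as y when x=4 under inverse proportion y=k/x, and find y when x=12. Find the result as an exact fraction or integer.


Start with 485.
Step 1: Divide by 7: 485 / 7 = 485/7
Step 2: Inverse prop: k = (485/7)*4; new y = k/12 = 485/7*4/12 = 485/21
Final result = 485/21

485/21


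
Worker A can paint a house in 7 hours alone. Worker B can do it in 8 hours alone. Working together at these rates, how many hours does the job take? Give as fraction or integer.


Rate of A = 1/7 job per hour
Rate of B = 1/8 job per hour
Combined rate = 1/7 + 1/8
Find common denominator: (8 + 7)/(7*8) = 15/56
Combined rate = 15/56 job per hour
Time together = 1 / (15/56) = 56/15 hours

56/15


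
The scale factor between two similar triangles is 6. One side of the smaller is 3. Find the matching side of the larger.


Similar triangles have proportional sides
Scale factor = 6
Smaller side = 3
Corresponding larger side = 3 * 6
= 18

18


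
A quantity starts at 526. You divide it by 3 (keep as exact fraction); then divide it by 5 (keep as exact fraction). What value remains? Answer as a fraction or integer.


Start with 526.
Step 1: Divide by 3: 526 / 3 = 526/3
Step 2: Divide by 5: 526/3 / 5 = 526/15
Final result = 526/15

526/15


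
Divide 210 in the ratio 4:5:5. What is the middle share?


Ratio = 4:5:5
Total parts = 4 + 5 + 5 = 14
Value per part = 210 / 14 = 15
First share = 4 * 15 = 60
Middle share = 5 * 15 = 75
Third share = 5 * 15 = 75

75


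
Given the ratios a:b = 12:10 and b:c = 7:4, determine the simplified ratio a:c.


Given a:b = 12:10 and b:c = 7:4
Make b consistent. Multiply first ratio by 7: a:b = 84:70
Multiply second ratio by 10: b:c = 70:40
Now b = 70 in both, so a:b:c = 84:70:40
Therefore a:c = 84:40
Simplify by GCD: a:c = 21:10

21:10


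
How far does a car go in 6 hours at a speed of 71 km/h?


Using distance = speed * time
Speed = 71 km/h
Time = 6 hours
Distance = 71 * 6
= 426 km

426


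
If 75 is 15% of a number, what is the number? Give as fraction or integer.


Given: 75 is 15% of the whole
Set up: 75 = 15/100 * whole
whole = 75 * 100 / 15
whole = 7500 / 15
whole = 500

500


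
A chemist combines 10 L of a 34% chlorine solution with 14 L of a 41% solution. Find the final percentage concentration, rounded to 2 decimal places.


Solute in mixture 1 = 34% of 10 L = 10*34/100 = 17/5 L
Solute in mixture 2 = 41% of 14 L = 14*41/100 = 287/50 L
Total solute = 17/5 + 287/50 = 457/50 L
Total volume = 10 + 14 = 24 L
Final concentration = 457/50/24 * 100 = 38.08%

38.08


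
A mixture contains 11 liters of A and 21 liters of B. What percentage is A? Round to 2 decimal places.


Volume of A = 11 L
Volume of B = 21 L
Total volume = 11 + 21 = 32 L
Percentage of A = (11/32) * 100
= 34.38%

34.38


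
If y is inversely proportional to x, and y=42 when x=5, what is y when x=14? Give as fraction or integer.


Inverse proportion: y = k/x
Find k: k = 5 * 42 = 210
Compute y at x=14: y = 210/14
y = 15

15


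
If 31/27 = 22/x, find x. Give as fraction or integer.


Setting up: 31/27 = 22/x
Cross multiply: 31 * x = 27 * 22
31x = 594
x = 594/31
x = 594/31

594/31


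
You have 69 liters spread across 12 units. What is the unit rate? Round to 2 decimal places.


Total liters = 69
Number of units = 12
Unit rate = 69 / 12
= 5.75 liters per unit

5.75


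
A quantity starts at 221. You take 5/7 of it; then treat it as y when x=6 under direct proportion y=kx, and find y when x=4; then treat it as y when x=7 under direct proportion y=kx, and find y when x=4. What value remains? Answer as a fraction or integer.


Start with 221.
Step 1: Take 5/7: 221 * 5/7 = 1105/7
Step 2: Direct prop: k = (1105/7)/6; new y = k*4 = 1105/7*4/6 = 2210/21
Step 3: Direct prop: k = (2210/21)/7; new y = k*4 = 2210/21*4/7 = 8840/147
Final result = 8840/147

8840/147


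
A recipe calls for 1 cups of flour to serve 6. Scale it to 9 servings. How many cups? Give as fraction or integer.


Original: 1 cups for 6 servings
Target servings = 9
Scaling factor = 9/6
New amount = 1 * 9/6
= 9/6
= 3/2 cups

3/2


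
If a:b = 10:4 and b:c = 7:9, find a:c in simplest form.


Given a:b = 10:4 and b:c = 7:9
Make b consistent. Multiply first ratio by 7: a:b = 70:28
Multiply second ratio by 4: b:c = 28:36
Now b = 28 in both, so a:b:c = 70:28:36
Therefore a:c = 70:36
Simplify by GCD: a:c = 35:18

35:18


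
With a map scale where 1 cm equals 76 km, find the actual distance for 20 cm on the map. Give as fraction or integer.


Map scale: 1 cm = 76 km
Measured distance on map = 20 cm
Set up proportion: 20 * 76 / 1
= 1520 / 1
= 1520 km

1520


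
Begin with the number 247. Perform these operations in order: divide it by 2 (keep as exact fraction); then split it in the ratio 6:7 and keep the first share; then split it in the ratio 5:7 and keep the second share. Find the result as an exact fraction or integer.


Start with 247.
Step 1: Divide by 2: 247 / 2 = 247/2
Step 2: Split 6:7, first share = 247/2 * 6/13 = 57
Step 3: Split 5:7, second share = 57 * 7/12 = 133/4
Final result = 133/4

133/4


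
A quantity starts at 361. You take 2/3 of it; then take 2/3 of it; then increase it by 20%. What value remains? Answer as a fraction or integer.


Start with 361.
Step 1: Take 2/3: 361 * 2/3 = 722/3
Step 2: Take 2/3: 722/3 * 2/3 = 1444/9
Step 3: Increase by 20%: 1444/9 * 120/100 = 2888/15
Final result = 2888/15

2888/15


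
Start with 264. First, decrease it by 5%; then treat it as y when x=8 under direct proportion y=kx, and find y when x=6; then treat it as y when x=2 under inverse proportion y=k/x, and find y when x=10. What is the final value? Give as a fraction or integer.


Start with 264.
Step 1: Decrease by 5%: 264 * 95/100 = 1254/5
Step 2: Direct prop: k = (1254/5)/8; new y = k*6 = 1254/5*6/8 = 1881/10
Step 3: Inverse prop: k = (1881/10)*2; new y = k/10 = 1881/10*2/10 = 1881/50
Final result = 1881/50

1881/50


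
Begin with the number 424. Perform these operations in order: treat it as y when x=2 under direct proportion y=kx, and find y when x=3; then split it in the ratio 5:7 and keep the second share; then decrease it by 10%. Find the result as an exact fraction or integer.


Start with 424.
Step 1: Direct prop: k = (424)/2; new y = k*3 = 424*3/2 = 636
Step 2: Split 5:7, second share = 636 * 7/12 = 371
Step 3: Decrease by 10%: 371 * 90/100 = 3339/10
Final result = 3339/10

3339/10


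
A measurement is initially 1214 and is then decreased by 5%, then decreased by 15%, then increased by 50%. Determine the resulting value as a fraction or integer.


Start: 1214
Step 1: decrease by 5% => multiply by 95/100
  1214 * 95/100 = 11533/10
Step 2: decrease by 15% => multiply by 85/100
  11533/10 * 85/100 = 196061/200
Step 3: increase by 50% => multiply by 150/100
  196061/200 * 150/100 = 588183/400
Final value = 588183/400

588183/400


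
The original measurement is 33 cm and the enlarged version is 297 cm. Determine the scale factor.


Original length = 33 cm
Scaled length = 297 cm
Scale factor = 297 / 33
= 9

9


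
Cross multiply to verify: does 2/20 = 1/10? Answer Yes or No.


Cross multiply to check 2/20 = 1/10
Left cross product: 2 * 10 = 20
Right cross product: 20 * 1 = 20
20 = 20
Equal, so proportions match => Yes

Yes


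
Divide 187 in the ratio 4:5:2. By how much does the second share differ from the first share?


Total parts = 4 + 5 + 2 = 11
Value per part = 187 / 11 = 17
Shares: 4*17=68, 5*17=85, 2*17=34
Second share = 85, first share = 68
Difference = |85 - 68| = 17

17


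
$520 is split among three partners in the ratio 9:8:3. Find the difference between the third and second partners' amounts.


Total parts = 9 + 8 + 3 = 20
Value per part = 520 / 20 = 26
Shares: 9*26=234, 8*26=208, 3*26=78
Third share = 78, second share = 208
Difference = |78 - 208| = 130

130


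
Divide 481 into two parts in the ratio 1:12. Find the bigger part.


Total parts = 1 + 12 = 13
Value per part = 481 / 13 = 37
First share = 1 * 37 = 37
Second share = 12 * 37 = 444
Larger share = 444

444


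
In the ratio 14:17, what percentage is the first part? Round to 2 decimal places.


Total parts = 14 + 17 = 31
First part fraction = 14/31
Percentage = (14/31) * 100
= 0.451613 * 100
= 45.16%

45.16


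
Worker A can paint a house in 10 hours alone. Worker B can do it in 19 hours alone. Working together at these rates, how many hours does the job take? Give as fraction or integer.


Rate of A = 1/10 job per hour
Rate of B = 1/19 job per hour
Combined rate = 1/10 + 1/19
Find common denominator: (19 + 10)/(10*19) = 29/190
Combined rate = 29/190 job per hour
Time together = 1 / (29/190) = 190/29 hours

190/29


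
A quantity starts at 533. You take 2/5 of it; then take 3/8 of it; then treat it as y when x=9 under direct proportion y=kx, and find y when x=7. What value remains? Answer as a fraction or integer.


Start with 533.
Step 1: Take 2/5: 533 * 2/5 = 1066/5
Step 2: Take 3/8: 1066/5 * 3/8 = 1599/20
Step 3: Direct prop: k = (1599/20)/9; new y = k*7 = 1599/20*7/9 = 3731/60
Final result = 3731/60

3731/60


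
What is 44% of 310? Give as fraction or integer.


Compute 44% of 310
Convert percentage: 44% = 44/100
Multiply: 310 * 44/100
= 13640/100
= 682/5

682/5


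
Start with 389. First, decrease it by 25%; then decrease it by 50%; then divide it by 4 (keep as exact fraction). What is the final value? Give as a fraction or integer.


Start with 389.
Step 1: Decrease by 25%: 389 * 75/100 = 1167/4
Step 2: Decrease by 50%: 1167/4 * 50/100 = 1167/8
Step 3: Divide by 4: 1167/8 / 4 = 1167/32
Final result = 1167/32

1167/32


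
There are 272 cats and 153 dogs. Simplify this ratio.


Find GCD(272, 153)
GCD = 17
Divide both by 17: 272/17 = 16, 153/17 = 9
Simplified ratio = 16:9

16:9


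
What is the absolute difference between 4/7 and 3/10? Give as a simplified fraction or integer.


Simplify: 4/7 = 4/7 and 3/10 = 3/10
Find common denominator: LCD = 70
Convert: 40/70 and 21/70
Difference = |40 - 21|/70 = 19/70
Simplified = 19/70

19/70


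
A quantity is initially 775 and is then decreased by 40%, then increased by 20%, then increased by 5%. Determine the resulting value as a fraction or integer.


Start: 775
Step 1: decrease by 40% => multiply by 60/100
  775 * 60/100 = 465
Step 2: increase by 20% => multiply by 120/100
  465 * 120/100 = 558
Step 3: increase by 5% => multiply by 105/100
  558 * 105/100 = 5859/10
Final value = 5859/10

5859/10


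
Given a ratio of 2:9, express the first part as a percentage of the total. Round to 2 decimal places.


Total parts = 2 + 9 = 11
First part fraction = 2/11
Percentage = (2/11) * 100
= 0.181818 * 100
= 18.18%

18.18


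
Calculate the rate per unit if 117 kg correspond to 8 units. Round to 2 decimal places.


Total kg = 117
Number of units = 8
Unit rate = 117 / 8
= 14.63 kg per unit

14.63


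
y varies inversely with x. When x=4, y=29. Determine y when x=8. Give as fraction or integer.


Inverse proportion: y = k/x
Find k: k = 4 * 29 = 116
Compute y at x=8: y = 116/8
y = 29/2

29/2


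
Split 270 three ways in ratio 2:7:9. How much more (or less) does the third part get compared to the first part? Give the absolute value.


Total parts = 2 + 7 + 9 = 18
Value per part = 270 / 18 = 15
Shares: 2*15=30, 7*15=105, 9*15=135
Third share = 135, first share = 30
Difference = |135 - 30| = 105

105


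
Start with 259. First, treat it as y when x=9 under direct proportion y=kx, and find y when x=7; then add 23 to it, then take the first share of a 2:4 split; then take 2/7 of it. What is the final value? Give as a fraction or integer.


Start with 259.
Step 1: Direct prop: k = (259)/9; new y = k*7 = 259*7/9 = 1813/9
Step 2: Add 23: 1813/9+23=2020/9; split 2:4 first = 2020/9*2/6 = 2020/27
Step 3: Take 2/7: 2020/27 * 2/7 = 4040/189
Final result = 4040/189

4040/189


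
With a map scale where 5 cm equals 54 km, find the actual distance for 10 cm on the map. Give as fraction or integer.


Map scale: 5 cm = 54 km
Measured distance on map = 10 cm
Set up proportion: 10 * 54 / 5
= 540 / 5
= 108 km

108


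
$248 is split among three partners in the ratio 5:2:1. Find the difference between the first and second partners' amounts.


Total parts = 5 + 2 + 1 = 8
Value per part = 248 / 8 = 31
Shares: 5*31=155, 2*31=62, 1*31=31
First share = 155, second share = 62
Difference = |155 - 62| = 93

93


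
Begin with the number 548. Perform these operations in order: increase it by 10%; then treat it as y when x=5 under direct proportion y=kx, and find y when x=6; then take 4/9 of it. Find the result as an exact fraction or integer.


Start with 548.
Step 1: Increase by 10%: 548 * 110/100 = 3014/5
Step 2: Direct prop: k = (3014/5)/5; new y = k*6 = 3014/5*6/5 = 18084/25
Step 3: Take 4/9: 18084/25 * 4/9 = 24112/75
Final result = 24112/75

24112/75


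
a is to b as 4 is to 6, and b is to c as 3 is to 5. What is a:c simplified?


Given a:b = 4:6 and b:c = 3:5
Make b consistent. Multiply first ratio by 3: a:b = 12:18
Multiply second ratio by 6: b:c = 18:30
Now b = 18 in both, so a:b:c = 12:18:30
Therefore a:c = 12:30
Simplify by GCD: a:c = 2:5

2:5


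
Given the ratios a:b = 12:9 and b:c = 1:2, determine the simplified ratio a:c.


Given a:b = 12:9 and b:c = 1:2
Make b consistent. Multiply first ratio by 1: a:b = 12:9
Multiply second ratio by 9: b:c = 9:18
Now b = 9 in both, so a:b:c = 12:9:18
Therefore a:c = 12:18
Simplify by GCD: a:c = 2:3

2:3


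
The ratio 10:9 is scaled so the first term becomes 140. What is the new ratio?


Original ratio: 10:9
First term target: 140
Scale factor = 140 / 10 = 14
Multiply second term: 9 * 14 = 126
Equivalent ratio = 140:126

140:126


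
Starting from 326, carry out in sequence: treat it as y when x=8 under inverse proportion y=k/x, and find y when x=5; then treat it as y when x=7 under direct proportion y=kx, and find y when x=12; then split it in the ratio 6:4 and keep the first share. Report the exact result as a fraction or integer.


Start with 326.
Step 1: Inverse prop: k = (326)*8; new y = k/5 = 326*8/5 = 2608/5
Step 2: Direct prop: k = (2608/5)/7; new y = k*12 = 2608/5*12/7 = 31296/35
Step 3: Split 6:4, first share = 31296/35 * 6/10 = 93888/175
Final result = 93888/175

93888/175


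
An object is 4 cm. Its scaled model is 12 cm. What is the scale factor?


Original length = 4 cm
Scaled length = 12 cm
Scale factor = 12 / 4
= 3

3


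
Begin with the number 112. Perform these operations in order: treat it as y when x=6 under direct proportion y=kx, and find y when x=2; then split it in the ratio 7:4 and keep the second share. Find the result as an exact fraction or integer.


Start with 112.
Step 1: Direct prop: k = (112)/6; new y = k*2 = 112*2/6 = 112/3
Step 2: Split 7:4, second share = 112/3 * 4/11 = 448/33
Final result = 448/33

448/33


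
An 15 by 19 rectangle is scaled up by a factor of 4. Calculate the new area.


Original dimensions: 15 x 19
Enlargement factor = 4
New width = 15 * 4 = 60
New height = 19 * 4 = 76
New area = 60 * 76 = 4560

4560


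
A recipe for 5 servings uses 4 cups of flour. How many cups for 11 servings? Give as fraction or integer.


Original: 4 cups for 5 servings
Target servings = 11
Scaling factor = 11/5
New amount = 4 * 11/5
= 44/5
= 44/5 cups

44/5


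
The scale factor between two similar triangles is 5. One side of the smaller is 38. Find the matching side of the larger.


Similar triangles have proportional sides
Scale factor = 5
Smaller side = 38
Corresponding larger side = 38 * 5
= 190

190


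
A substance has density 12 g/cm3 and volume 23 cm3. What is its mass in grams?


Using mass = density * volume
Density = 12 g/cm3
Volume = 23 cm3
Mass = 12 * 23
= 276 g

276


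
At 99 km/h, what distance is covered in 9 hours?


Using distance = speed * time
Speed = 99 km/h
Time = 9 hours
Distance = 99 * 9
= 891 km

891


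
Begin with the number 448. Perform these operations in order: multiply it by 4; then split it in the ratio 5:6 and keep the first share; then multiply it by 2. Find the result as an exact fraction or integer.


Start with 448.
Step 1: Multiply by 4: 448 * 4 = 1792
Step 2: Split 5:6, first share = 1792 * 5/11 = 8960/11
Step 3: Multiply by 2: 8960/11 * 2 = 17920/11
Final result = 17920/11

17920/11


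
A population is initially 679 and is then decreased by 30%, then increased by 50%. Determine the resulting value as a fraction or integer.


Start: 679
Step 1: decrease by 30% => multiply by 70/100
  679 * 70/100 = 4753/10
Step 2: increase by 50% => multiply by 150/100
  4753/10 * 150/100 = 14259/20
Final value = 14259/20

14259/20


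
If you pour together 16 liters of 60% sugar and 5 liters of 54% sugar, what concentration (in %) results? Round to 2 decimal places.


Solute in mixture 1 = 60% of 16 L = 16*60/100 = 48/5 L
Solute in mixture 2 = 54% of 5 L = 5*54/100 = 27/10 L
Total solute = 48/5 + 27/10 = 123/10 L
Total volume = 16 + 5 = 21 L
Final concentration = 123/10/21 * 100 = 58.57%

58.57


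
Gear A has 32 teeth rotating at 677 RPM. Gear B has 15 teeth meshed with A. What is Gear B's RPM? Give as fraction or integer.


Gear ratio: teeth_A * RPM_A = teeth_B * RPM_B
32 * 677 = 15 * RPM_B
21664 = 15 * RPM_B
RPM_B = 21664 / 15
RPM_B = 21664/15

21664/15


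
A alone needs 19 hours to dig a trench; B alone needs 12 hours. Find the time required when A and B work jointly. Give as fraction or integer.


Rate of A = 1/19 job per hour
Rate of B = 1/12 job per hour
Combined rate = 1/19 + 1/12
Find common denominator: (12 + 19)/(19*12) = 31/228
Combined rate = 31/228 job per hour
Time together = 1 / (31/228) = 228/31 hours

228/31


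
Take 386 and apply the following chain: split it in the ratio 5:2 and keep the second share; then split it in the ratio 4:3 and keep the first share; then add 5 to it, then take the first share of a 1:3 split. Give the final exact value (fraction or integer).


Start with 386.
Step 1: Split 5:2, second share = 386 * 2/7 = 772/7
Step 2: Split 4:3, first share = 772/7 * 4/7 = 3088/49
Step 3: Add 5: 3088/49+5=3333/49; split 1:3 first = 3333/49*1/4 = 3333/196
Final result = 3333/196

3333/196


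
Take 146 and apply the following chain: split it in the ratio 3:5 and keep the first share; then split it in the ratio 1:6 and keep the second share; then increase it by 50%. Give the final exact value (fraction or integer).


Start with 146.
Step 1: Split 3:5, first share = 146 * 3/8 = 219/4
Step 2: Split 1:6, second share = 219/4 * 6/7 = 657/14
Step 3: Increase by 50%: 657/14 * 150/100 = 1971/28
Final result = 1971/28

1971/28


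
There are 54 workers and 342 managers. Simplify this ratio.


Find GCD(54, 342)
GCD = 18
Divide both by 18: 54/18 = 3, 342/18 = 19
Simplified ratio = 3:19

3:19


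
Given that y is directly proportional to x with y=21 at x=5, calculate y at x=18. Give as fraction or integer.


Direct proportion: y = kx
Find k: k = 21/5 = 21/5
Compute y at x=18: y = 21/5 * 18
y = 378/5

378/5


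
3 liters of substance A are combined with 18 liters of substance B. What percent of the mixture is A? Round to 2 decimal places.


Volume of A = 3 L
Volume of B = 18 L
Total volume = 3 + 18 = 21 L
Percentage of A = (3/21) * 100
= 14.29%

14.29


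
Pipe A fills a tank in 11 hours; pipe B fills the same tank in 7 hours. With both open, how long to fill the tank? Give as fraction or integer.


Rate of A = 1/11 job per hour
Rate of B = 1/7 job per hour
Combined rate = 1/11 + 1/7
Find common denominator: (7 + 11)/(11*7) = 18/77
Combined rate = 18/77 job per hour
Time together = 1 / (18/77) = 77/18 hours

77/18


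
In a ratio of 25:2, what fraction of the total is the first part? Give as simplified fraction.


Total parts = 25 + 2 = 27
First part fraction = 25/27
Simplify: 25/27 = 25/27

25/27


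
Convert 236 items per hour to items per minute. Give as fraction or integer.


Converting from per hour to per minute
Rate = 236 items per hour
Divide by 60: 236/60
= 59/15 items per minute

59/15


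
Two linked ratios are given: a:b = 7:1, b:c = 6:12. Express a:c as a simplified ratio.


Given a:b = 7:1 and b:c = 6:12
Make b consistent. Multiply first ratio by 6: a:b = 42:6
Multiply second ratio by 1: b:c = 6:12
Now b = 6 in both, so a:b:c = 42:6:12
Therefore a:c = 42:12
Simplify by GCD: a:c = 7:2

7:2


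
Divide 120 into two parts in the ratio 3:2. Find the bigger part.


Total parts = 3 + 2 = 5
Value per part = 120 / 5 = 24
First share = 3 * 24 = 72
Second share = 2 * 24 = 48
Larger share = 72

72


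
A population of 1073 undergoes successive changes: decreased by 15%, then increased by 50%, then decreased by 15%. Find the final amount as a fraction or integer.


Start: 1073
Step 1: decrease by 15% => multiply by 85/100
  1073 * 85/100 = 18241/20
Step 2: increase by 50% => multiply by 150/100
  18241/20 * 150/100 = 54723/40
Step 3: decrease by 15% => multiply by 85/100
  54723/40 * 85/100 = 930291/800
Final value = 930291/800

930291/800


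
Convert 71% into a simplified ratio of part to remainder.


Part = 71%, Remainder = 29%
Ratio = 71:29
GCD(71, 29) = 1
Simplify: 71:29 = 71:29

71:29


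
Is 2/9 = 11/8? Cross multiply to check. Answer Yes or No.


Cross multiply to check 2/9 = 11/8
Left cross product: 2 * 8 = 16
Right cross product: 9 * 11 = 99
16 != 99
Not equal, so proportions differ => No

No


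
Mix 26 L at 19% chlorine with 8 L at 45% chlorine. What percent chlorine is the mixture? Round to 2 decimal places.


Solute in mixture 1 = 19% of 26 L = 26*19/100 = 247/50 L
Solute in mixture 2 = 45% of 8 L = 8*45/100 = 18/5 L
Total solute = 247/50 + 18/5 = 427/50 L
Total volume = 26 + 8 = 34 L
Final concentration = 427/50/34 * 100 = 25.12%

25.12


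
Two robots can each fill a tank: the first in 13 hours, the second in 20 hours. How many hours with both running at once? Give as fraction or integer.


Rate of A = 1/13 job per hour
Rate of B = 1/20 job per hour
Combined rate = 1/13 + 1/20
Find common denominator: (20 + 13)/(13*20) = 33/260
Combined rate = 33/260 job per hour
Time together = 1 / (33/260) = 260/33 hours

260/33


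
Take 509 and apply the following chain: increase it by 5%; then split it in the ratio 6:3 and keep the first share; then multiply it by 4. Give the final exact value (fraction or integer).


Start with 509.
Step 1: Increase by 5%: 509 * 105/100 = 10689/20
Step 2: Split 6:3, first share = 10689/20 * 6/9 = 3563/10
Step 3: Multiply by 4: 3563/10 * 4 = 7126/5
Final result = 7126/5

7126/5


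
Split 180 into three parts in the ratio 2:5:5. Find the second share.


Ratio = 2:5:5
Total parts = 2 + 5 + 5 = 12
Value per part = 180 / 12 = 15
First share = 2 * 15 = 30
Middle share = 5 * 15 = 75
Third share = 5 * 15 = 75

75


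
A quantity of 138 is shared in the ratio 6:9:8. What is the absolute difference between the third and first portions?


Total parts = 6 + 9 + 8 = 23
Value per part = 138 / 23 = 6
Shares: 6*6=36, 9*6=54, 8*6=48
Third share = 48, first share = 36
Difference = |48 - 36| = 12

12


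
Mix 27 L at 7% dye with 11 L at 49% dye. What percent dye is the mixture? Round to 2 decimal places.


Solute in mixture 1 = 7% of 27 L = 27*7/100 = 189/100 L
Solute in mixture 2 = 49% of 11 L = 11*49/100 = 539/100 L
Total solute = 189/100 + 539/100 = 182/25 L
Total volume = 27 + 11 = 38 L
Final concentration = 182/25/38 * 100 = 19.16%

19.16


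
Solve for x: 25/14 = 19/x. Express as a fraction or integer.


Setting up: 25/14 = 19/x
Cross multiply: 25 * x = 14 * 19
25x = 266
x = 266/25
x = 266/25

266/25


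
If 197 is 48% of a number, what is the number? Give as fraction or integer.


Given: 197 is 48% of the whole
Set up: 197 = 48/100 * whole
whole = 197 * 100 / 48
whole = 19700 / 48
whole = 4925/12

4925/12


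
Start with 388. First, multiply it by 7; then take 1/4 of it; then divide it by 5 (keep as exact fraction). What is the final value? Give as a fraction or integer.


Start with 388.
Step 1: Multiply by 7: 388 * 7 = 2716
Step 2: Take 1/4: 2716 * 1/4 = 679
Step 3: Divide by 5: 679 / 5 = 679/5
Final result = 679/5

679/5


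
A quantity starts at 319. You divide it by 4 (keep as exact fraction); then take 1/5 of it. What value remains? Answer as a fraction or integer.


Start with 319.
Step 1: Divide by 4: 319 / 4 = 319/4
Step 2: Take 1/5: 319/4 * 1/5 = 319/20
Final result = 319/20

319/20


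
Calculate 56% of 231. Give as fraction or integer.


Compute 56% of 231
Convert percentage: 56% = 56/100
Multiply: 231 * 56/100
= 12936/100
= 3234/25

3234/25


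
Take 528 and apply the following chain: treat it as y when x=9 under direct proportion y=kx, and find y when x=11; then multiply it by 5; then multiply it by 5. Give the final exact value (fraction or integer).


Start with 528.
Step 1: Direct prop: k = (528)/9; new y = k*11 = 528*11/9 = 1936/3
Step 2: Multiply by 5: 1936/3 * 5 = 9680/3
Step 3: Multiply by 5: 9680/3 * 5 = 48400/3
Final result = 48400/3

48400/3


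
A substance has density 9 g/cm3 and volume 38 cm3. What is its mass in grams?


Using mass = density * volume
Density = 9 g/cm3
Volume = 38 cm3
Mass = 9 * 38
= 342 g

342


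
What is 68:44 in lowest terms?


Find GCD(68, 44)
GCD = 4
Divide both by 4: 68/4 = 17, 44/4 = 11
Simplified ratio = 17:11

17:11


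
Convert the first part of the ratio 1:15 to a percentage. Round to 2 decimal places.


Total parts = 1 + 15 = 16
First part fraction = 1/16
Percentage = (1/16) * 100
= 0.0625 * 100
= 6.25%

6.25


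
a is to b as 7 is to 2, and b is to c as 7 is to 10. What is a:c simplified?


Given a:b = 7:2 and b:c = 7:10
Make b consistent. Multiply first ratio by 7: a:b = 49:14
Multiply second ratio by 2: b:c = 14:20
Now b = 14 in both, so a:b:c = 49:14:20
Therefore a:c = 49:20
Simplify by GCD: a:c = 49:20

49:20
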